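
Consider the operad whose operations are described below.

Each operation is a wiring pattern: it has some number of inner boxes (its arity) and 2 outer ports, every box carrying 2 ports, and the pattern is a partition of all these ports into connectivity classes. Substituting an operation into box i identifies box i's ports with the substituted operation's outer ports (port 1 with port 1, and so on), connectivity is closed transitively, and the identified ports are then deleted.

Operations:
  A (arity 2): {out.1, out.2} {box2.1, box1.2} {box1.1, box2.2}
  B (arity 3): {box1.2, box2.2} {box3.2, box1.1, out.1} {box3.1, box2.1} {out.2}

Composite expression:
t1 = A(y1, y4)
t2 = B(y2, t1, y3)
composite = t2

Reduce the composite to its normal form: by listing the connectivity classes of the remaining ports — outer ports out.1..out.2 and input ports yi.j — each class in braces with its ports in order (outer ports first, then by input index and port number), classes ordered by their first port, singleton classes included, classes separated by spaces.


{out.1, y2.1, y3.2} {out.2} {y1.1, y4.2} {y1.2, y4.1} {y2.2, y3.1}

Reachability decides: close wires over B-identified ports.
A over (y1, y4) gives {out.1, out.2} {y1.1, y4.2} {y1.2, y4.1}, out.j being that stage's outer ports
B over (y2, y1, y4, y3) gives {out.1, y2.1, y3.2} {out.2} {y1.1, y4.2} {y1.2, y4.1} {y2.2, y3.1}, out.j being that stage's outer ports


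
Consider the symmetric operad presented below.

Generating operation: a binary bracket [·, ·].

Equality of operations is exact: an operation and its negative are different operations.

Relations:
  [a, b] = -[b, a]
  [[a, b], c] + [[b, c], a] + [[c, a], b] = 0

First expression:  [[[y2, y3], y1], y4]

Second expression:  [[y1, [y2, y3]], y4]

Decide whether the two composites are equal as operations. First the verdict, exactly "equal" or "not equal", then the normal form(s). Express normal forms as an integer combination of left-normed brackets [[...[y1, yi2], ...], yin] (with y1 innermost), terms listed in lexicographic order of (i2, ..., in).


not equal — first -[[[y1, y2], y3], y4] + [[[y1, y3], y2], y4], second [[[y1, y2], y3], y4] - [[[y1, y3], y2], y4]


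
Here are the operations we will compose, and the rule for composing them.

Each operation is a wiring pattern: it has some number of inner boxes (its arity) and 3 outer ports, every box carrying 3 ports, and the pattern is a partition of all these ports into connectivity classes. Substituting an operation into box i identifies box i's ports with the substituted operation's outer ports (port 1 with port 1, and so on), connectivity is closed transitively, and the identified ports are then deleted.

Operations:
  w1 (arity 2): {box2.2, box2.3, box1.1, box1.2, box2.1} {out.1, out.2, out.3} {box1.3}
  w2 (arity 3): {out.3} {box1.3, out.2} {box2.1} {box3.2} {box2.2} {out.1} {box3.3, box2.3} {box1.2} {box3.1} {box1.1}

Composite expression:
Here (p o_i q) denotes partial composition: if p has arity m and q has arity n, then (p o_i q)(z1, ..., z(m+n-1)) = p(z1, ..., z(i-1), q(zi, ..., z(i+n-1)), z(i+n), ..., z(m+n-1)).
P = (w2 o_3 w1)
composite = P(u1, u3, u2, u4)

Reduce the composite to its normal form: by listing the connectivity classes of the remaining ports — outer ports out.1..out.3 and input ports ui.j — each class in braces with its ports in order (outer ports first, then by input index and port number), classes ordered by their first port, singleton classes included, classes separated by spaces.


{out.1} {out.2, u1.3} {out.3} {u1.1} {u1.2} {u2.1, u2.2, u4.1, u4.2, u4.3} {u2.3} {u3.1} {u3.2} {u3.3}

Two ports join when wires chain via w2-identified ports.
stage w1: inputs (u2, u4), connectivity {out.1, out.2, out.3} {u2.1, u2.2, u4.1, u4.2, u4.3} {u2.3}, out.j its boundary
stage w2: inputs (u1, u3, u2, u4), connectivity {out.1} {out.2, u1.3} {out.3} {u1.1} {u1.2} {u2.1, u2.2, u4.1, u4.2, u4.3} {u2.3} {u3.1} {u3.2} {u3.3}, out.j its boundary


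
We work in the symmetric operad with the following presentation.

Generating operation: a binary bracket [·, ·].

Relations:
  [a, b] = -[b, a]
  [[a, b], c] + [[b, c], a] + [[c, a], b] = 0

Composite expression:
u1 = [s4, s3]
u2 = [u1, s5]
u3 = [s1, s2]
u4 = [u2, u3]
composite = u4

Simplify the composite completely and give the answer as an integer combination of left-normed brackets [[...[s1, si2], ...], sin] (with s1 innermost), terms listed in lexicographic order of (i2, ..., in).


Expand each bracket as ab - ba; the s1-initial words give the coefficients.
Composite bracket: [[[s4, s3], s5], [s1, s2]]
Each bracket splits as ab - ba, giving 16 signed words (2^4 = 16).
Keep just the words that open with s1:
  sign of s1s2s3s4s5 is +1, so it contributes +[[[[s1, s2], s3], s4], s5]
  sign of s1s2s4s3s5 is -1, so it contributes -[[[[s1, s2], s4], s3], s5]
  sign of s1s2s5s3s4 is -1, so it contributes -[[[[s1, s2], s5], s3], s4]
  sign of s1s2s5s4s3 is +1, so it contributes +[[[[s1, s2], s5], s4], s3]

[[[[s1, s2], s3], s4], s5] - [[[[s1, s2], s4], s3], s5] - [[[[s1, s2], s5], s3], s4] + [[[[s1, s2], s5], s4], s3]


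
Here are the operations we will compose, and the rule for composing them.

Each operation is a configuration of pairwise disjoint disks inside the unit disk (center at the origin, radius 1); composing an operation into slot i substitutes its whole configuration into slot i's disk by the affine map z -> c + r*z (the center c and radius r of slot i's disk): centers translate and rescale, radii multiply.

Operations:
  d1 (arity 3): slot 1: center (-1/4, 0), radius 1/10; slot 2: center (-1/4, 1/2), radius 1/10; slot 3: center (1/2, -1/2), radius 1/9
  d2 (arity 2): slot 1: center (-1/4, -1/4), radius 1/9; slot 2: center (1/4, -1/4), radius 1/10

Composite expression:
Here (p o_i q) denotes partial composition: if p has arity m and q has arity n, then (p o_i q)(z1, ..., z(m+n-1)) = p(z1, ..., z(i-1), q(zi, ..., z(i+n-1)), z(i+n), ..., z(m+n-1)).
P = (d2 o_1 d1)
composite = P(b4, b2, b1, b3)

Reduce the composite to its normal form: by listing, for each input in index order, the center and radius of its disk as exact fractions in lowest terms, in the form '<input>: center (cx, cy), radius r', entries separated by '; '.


b1: center (-7/36, -11/36), radius 1/81; b2: center (-5/18, -7/36), radius 1/90; b3: center (1/4, -1/4), radius 1/10; b4: center (-5/18, -1/4), radius 1/90

Each b-disk chains the slot maps above it in d2; radii multiply.
b4 passes through 2 substitutions, ending at center (-5/18, -1/4), radius 1/90
b2 passes through 2 substitutions, ending at center (-5/18, -7/36), radius 1/90
b1 passes through 2 substitutions, ending at center (-7/36, -11/36), radius 1/81
b3 passes through 1 substitution, ending at center (1/4, -1/4), radius 1/10


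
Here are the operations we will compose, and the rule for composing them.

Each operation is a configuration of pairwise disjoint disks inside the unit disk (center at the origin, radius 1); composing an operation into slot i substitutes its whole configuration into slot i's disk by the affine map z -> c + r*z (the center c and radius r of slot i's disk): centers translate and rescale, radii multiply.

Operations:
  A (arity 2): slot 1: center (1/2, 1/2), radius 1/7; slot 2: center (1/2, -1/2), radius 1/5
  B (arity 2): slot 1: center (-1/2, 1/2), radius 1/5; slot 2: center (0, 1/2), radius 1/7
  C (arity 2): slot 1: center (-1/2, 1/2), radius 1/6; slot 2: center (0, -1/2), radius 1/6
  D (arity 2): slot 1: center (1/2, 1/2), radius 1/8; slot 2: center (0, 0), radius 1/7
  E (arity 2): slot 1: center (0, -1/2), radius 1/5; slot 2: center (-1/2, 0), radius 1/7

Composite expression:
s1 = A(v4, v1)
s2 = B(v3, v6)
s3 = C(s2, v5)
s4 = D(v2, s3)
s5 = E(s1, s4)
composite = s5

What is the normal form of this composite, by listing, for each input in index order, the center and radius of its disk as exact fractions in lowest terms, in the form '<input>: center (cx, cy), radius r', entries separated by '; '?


v1: center (1/10, -3/5), radius 1/25; v2: center (-3/7, 1/14), radius 1/56; v3: center (-43/84, 1/84), radius 1/1470; v4: center (1/10, -2/5), radius 1/35; v5: center (-1/2, -1/98), radius 1/294; v6: center (-25/49, 1/84), radius 1/2058

Only the slot chain above each v matters under E; compose those maps.
for v4, the 2-step affine chain lands on center (1/10, -2/5), radius 1/35
for v1, the 2-step affine chain lands on center (1/10, -3/5), radius 1/25
for v2, the 2-step affine chain lands on center (-3/7, 1/14), radius 1/56
for v3, the 4-step affine chain lands on center (-43/84, 1/84), radius 1/1470
for v6, the 4-step affine chain lands on center (-25/49, 1/84), radius 1/2058
for v5, the 3-step affine chain lands on center (-1/2, -1/98), radius 1/294


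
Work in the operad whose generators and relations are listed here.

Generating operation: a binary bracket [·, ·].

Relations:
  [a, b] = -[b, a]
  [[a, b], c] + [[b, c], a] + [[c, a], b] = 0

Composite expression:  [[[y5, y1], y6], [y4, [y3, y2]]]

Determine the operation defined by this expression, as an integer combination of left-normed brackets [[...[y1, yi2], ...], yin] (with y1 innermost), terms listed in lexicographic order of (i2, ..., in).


-[[[[[y1, y5], y6], y2], y3], y4] + [[[[[y1, y5], y6], y3], y2], y4] + [[[[[y1, y5], y6], y4], y2], y3] - [[[[[y1, y5], y6], y4], y3], y2]


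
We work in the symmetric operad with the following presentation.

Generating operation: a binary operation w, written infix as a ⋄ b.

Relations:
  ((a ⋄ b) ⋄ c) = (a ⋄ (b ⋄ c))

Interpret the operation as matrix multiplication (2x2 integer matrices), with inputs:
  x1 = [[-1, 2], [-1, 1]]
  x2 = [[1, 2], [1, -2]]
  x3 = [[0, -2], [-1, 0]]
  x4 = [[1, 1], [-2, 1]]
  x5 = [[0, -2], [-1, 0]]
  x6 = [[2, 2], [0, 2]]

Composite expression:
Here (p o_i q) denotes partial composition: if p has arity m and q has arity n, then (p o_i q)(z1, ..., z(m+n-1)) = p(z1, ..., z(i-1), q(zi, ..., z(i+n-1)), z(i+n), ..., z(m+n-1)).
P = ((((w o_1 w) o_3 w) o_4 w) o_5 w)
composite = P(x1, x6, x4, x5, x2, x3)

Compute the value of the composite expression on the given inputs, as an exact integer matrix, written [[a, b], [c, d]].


(x1 ⋄ x6) = [[-2, 2], [-2, 0]]
(x2 ⋄ x3) = [[-2, -2], [2, -2]]
(x5 ⋄ (x2 ⋄ x3)) = [[-4, 4], [2, 2]]
(x4 ⋄ (x5 ⋄ (x2 ⋄ x3))) = [[-2, 6], [10, -6]]
((x1 ⋄ x6) ⋄ (x4 ⋄ (x5 ⋄ (x2 ⋄ x3)))) = [[24, -24], [4, -12]]

[[24, -24], [4, -12]]


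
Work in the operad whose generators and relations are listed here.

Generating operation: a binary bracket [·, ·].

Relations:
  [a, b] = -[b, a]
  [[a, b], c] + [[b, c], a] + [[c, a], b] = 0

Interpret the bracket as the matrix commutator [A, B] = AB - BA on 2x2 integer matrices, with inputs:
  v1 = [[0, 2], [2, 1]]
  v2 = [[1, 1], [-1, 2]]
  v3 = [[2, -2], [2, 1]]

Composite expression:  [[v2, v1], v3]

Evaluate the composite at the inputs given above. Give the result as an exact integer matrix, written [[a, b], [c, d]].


[[4, -15], [-13, -4]]

[v2, v1] = [[4, -1], [3, -4]]
[[v2, v1], v3] = [[4, -15], [-13, -4]]


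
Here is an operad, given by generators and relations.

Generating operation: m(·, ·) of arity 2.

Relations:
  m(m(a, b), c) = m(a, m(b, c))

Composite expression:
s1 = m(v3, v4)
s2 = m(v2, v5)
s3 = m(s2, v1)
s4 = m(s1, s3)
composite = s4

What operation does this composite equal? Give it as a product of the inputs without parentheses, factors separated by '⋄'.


v3 ⋄ v4 ⋄ v2 ⋄ v5 ⋄ v1

The m-tree's shape is irrelevant; the v-reading-order decides.
m(v3, v4) reduces to v3 ⋄ v4
m(v2, v5) reduces to v2 ⋄ v5
m(m(v2, v5), v1) reduces to v2 ⋄ v5 ⋄ v1
m(m(v3, v4), m(m(v2, v5), v1)) reduces to v3 ⋄ v4 ⋄ v2 ⋄ v5 ⋄ v1


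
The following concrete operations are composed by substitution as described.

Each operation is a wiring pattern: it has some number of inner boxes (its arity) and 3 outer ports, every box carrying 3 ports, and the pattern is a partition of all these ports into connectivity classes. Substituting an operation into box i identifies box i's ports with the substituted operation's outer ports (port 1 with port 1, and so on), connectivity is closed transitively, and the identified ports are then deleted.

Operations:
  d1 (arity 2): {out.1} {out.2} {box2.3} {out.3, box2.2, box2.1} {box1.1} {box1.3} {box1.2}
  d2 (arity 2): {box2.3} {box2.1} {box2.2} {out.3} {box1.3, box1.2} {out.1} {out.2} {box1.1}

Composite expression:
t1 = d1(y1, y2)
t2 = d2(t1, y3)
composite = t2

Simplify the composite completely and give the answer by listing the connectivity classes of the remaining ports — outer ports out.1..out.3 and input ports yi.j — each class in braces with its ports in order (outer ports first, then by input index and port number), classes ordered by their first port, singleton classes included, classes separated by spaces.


Reachability decides: close wires over d2-identified ports.
after d1, the pattern on (y1, y2) reads {out.1} {out.2} {out.3, y2.1, y2.2} {y1.1} {y1.2} {y1.3} {y2.3} (out.j = its outer ports)
after d2, the pattern on (y1, y2, y3) reads {out.1} {out.2} {out.3} {y1.1} {y1.2} {y1.3} {y2.1, y2.2} {y2.3} {y3.1} {y3.2} {y3.3} (out.j = its outer ports)

{out.1} {out.2} {out.3} {y1.1} {y1.2} {y1.3} {y2.1, y2.2} {y2.3} {y3.1} {y3.2} {y3.3}


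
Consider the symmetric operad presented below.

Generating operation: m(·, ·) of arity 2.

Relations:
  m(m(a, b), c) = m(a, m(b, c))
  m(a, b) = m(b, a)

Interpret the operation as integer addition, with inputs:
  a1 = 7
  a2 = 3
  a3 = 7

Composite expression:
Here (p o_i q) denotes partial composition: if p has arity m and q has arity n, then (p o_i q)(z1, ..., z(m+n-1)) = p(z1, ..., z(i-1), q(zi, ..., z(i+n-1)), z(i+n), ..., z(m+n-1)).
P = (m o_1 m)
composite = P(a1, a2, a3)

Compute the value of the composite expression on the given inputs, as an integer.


17


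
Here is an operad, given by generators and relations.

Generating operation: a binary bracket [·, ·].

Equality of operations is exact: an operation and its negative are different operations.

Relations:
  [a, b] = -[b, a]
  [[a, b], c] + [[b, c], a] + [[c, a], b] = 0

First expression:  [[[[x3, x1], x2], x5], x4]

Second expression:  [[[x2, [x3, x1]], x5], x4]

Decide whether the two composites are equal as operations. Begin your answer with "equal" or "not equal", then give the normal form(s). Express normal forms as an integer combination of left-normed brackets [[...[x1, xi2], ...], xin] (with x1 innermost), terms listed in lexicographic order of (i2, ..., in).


not equal: they reduce to -[[[[x1, x3], x2], x5], x4] and [[[[x1, x3], x2], x5], x4]

The first composite normalizes to -[[[[x1, x3], x2], x5], x4]
The second composite normalizes to [[[[x1, x3], x2], x5], x4]
The normal forms differ: not equal.


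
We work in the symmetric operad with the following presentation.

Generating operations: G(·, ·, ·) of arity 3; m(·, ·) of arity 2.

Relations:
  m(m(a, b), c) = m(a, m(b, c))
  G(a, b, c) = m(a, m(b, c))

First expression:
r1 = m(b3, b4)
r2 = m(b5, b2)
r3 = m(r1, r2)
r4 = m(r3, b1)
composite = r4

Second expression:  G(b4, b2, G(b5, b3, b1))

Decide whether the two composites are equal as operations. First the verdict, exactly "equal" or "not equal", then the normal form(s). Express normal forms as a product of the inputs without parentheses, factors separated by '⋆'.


The first composite normalizes to b3 ⋆ b4 ⋆ b5 ⋆ b2 ⋆ b1
The second composite normalizes to b4 ⋆ b2 ⋆ b5 ⋆ b3 ⋆ b1
Different reductions; not equal.

not equal; the first gives b3 ⋆ b4 ⋆ b5 ⋆ b2 ⋆ b1 and the second b4 ⋆ b2 ⋆ b5 ⋆ b3 ⋆ b1


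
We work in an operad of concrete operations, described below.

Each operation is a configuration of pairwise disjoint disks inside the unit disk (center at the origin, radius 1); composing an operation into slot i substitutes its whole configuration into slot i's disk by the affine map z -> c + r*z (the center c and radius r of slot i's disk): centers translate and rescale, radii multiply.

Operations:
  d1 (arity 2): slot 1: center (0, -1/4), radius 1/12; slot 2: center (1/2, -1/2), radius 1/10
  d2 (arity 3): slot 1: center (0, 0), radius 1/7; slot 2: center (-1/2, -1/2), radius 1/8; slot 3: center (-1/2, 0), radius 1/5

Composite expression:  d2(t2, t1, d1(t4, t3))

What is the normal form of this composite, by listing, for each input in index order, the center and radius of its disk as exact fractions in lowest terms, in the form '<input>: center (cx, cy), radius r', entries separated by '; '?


Affine substitution under d2: radii multiply and t-centers shift.
t2 passes through 1 substitution, ending at center (0, 0), radius 1/7
t1 passes through 1 substitution, ending at center (-1/2, -1/2), radius 1/8
t4 passes through 2 substitutions, ending at center (-1/2, -1/20), radius 1/60
t3 passes through 2 substitutions, ending at center (-2/5, -1/10), radius 1/50

t1: center (-1/2, -1/2), radius 1/8; t2: center (0, 0), radius 1/7; t3: center (-2/5, -1/10), radius 1/50; t4: center (-1/2, -1/20), radius 1/60


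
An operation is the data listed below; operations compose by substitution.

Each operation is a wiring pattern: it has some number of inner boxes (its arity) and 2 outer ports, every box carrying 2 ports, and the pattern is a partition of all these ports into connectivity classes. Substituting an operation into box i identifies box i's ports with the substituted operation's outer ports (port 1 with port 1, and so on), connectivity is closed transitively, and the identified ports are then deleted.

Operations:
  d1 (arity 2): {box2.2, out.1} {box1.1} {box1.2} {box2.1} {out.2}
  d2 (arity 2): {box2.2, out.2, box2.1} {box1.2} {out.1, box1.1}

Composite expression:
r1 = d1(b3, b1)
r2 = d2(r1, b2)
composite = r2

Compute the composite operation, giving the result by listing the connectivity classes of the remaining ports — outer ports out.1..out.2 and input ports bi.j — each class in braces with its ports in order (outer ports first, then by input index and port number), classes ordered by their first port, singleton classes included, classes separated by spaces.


{out.1, b1.2} {out.2, b2.1, b2.2} {b1.1} {b3.1} {b3.2}

After gluing at d2, chains via deleted ports link the b-ports.
after d1, the pattern on (b3, b1) reads {out.1, b1.2} {out.2} {b1.1} {b3.1} {b3.2} (out.j = its outer ports)
after d2, the pattern on (b3, b1, b2) reads {out.1, b1.2} {out.2, b2.1, b2.2} {b1.1} {b3.1} {b3.2} (out.j = its outer ports)


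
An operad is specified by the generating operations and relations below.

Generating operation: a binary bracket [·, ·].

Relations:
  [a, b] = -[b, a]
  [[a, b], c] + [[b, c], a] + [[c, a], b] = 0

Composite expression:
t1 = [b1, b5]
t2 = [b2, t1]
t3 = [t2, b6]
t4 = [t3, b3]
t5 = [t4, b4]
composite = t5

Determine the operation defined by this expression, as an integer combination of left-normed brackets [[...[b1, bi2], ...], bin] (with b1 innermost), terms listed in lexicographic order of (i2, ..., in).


In the tensor algebra, words opening b1 carry the b1-anchored form.
Composite bracket: [[[[b2, [b1, b5]], b6], b3], b4]
Full expansion: 32 signed words from ab - ba (2^5 = 32).
Keep just the words that open with b1:
  b1b5b2b6b3b4 appears with sign -1, giving the term -[[[[[b1, b5], b2], b6], b3], b4]

-[[[[[b1, b5], b2], b6], b3], b4]


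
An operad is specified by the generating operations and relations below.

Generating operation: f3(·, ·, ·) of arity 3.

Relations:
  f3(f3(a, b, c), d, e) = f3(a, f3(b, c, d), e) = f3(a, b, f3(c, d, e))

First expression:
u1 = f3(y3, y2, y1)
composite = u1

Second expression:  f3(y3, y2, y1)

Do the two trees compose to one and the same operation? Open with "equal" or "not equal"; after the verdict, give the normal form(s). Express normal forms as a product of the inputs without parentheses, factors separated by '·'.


equal: each reduces to y3 · y2 · y1

The first composite normalizes to y3 · y2 · y1
The second composite normalizes to y3 · y2 · y1
Same normal form: equal.


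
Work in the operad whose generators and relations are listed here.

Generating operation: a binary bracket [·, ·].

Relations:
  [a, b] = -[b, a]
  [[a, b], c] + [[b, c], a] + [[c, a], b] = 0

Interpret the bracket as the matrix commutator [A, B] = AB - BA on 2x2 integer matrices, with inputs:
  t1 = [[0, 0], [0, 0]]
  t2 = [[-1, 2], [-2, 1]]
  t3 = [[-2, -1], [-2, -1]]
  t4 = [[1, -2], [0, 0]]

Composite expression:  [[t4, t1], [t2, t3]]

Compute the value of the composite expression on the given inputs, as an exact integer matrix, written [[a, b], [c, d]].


[[0, 0], [0, 0]]


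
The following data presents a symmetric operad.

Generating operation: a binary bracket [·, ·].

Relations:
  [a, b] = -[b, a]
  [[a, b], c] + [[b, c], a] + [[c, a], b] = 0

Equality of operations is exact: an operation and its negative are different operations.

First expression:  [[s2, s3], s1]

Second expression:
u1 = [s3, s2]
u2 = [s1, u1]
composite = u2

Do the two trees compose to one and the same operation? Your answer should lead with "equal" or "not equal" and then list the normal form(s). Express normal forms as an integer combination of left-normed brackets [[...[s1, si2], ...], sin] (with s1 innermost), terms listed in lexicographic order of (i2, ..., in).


equal — both sides give -[[s1, s2], s3] + [[s1, s3], s2]

In normal form, the first expression is -[[s1, s2], s3] + [[s1, s3], s2]
In normal form, the second expression is -[[s1, s2], s3] + [[s1, s3], s2]
One common form — equal.


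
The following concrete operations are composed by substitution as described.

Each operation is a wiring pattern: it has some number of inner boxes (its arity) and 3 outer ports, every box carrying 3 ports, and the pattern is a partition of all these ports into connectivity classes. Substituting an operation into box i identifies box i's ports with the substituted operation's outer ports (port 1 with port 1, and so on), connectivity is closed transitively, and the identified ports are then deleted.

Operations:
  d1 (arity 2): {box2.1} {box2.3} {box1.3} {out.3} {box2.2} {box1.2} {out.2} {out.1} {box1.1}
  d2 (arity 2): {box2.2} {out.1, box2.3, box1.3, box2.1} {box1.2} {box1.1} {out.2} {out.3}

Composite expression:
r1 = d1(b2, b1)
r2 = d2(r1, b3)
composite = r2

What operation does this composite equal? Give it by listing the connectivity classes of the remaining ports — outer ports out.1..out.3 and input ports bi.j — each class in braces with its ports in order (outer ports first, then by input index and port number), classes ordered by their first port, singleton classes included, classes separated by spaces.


{out.1, b3.1, b3.3} {out.2} {out.3} {b1.1} {b1.2} {b1.3} {b2.1} {b2.2} {b2.3} {b3.2}


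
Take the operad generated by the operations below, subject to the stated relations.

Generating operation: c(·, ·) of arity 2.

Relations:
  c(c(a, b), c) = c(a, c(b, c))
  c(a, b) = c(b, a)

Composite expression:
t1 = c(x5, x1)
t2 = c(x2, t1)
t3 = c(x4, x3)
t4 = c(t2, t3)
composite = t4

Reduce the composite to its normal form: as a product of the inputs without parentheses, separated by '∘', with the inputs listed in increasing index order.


x1 ∘ x2 ∘ x3 ∘ x4 ∘ x5


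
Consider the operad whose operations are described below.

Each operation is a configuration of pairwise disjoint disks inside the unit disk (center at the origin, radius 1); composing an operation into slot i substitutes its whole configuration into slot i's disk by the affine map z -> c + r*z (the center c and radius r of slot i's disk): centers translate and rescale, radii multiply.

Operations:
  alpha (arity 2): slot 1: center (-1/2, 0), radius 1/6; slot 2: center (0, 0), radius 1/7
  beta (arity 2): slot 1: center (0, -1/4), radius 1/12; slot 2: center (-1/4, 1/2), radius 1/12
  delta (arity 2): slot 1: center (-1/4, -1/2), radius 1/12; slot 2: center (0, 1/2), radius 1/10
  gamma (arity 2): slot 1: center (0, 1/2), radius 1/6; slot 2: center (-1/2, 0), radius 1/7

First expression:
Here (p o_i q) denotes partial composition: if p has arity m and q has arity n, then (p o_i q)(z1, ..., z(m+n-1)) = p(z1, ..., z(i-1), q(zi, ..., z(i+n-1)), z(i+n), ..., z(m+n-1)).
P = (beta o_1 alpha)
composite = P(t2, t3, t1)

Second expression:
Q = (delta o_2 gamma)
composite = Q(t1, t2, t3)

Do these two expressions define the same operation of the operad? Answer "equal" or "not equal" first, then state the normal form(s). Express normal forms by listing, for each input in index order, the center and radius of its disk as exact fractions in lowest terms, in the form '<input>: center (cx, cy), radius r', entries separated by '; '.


The first expression reduces to t1: center (-1/4, 1/2), radius 1/12; t2: center (-1/24, -1/4), radius 1/72; t3: center (0, -1/4), radius 1/84
The second expression reduces to t1: center (-1/4, -1/2), radius 1/12; t2: center (0, 11/20), radius 1/60; t3: center (-1/20, 1/2), radius 1/70
They disagree, so not equal.

not equal; the first gives t1: center (-1/4, 1/2), radius 1/12; t2: center (-1/24, -1/4), radius 1/72; t3: center (0, -1/4), radius 1/84 and the second t1: center (-1/4, -1/2), radius 1/12; t2: center (0, 11/20), radius 1/60; t3: center (-1/20, 1/2), radius 1/70


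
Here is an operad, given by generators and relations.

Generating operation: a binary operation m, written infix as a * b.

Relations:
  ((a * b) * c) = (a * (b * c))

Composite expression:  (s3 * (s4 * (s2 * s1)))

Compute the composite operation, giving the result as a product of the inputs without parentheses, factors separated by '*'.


s3 * s4 * s2 * s1

Under associativity of m, the answer is the s's in reading order.
(s2 * s1) collapses to s2 * s1
(s4 * (s2 * s1)) collapses to s4 * s2 * s1
(s3 * (s4 * (s2 * s1))) collapses to s3 * s4 * s2 * s1


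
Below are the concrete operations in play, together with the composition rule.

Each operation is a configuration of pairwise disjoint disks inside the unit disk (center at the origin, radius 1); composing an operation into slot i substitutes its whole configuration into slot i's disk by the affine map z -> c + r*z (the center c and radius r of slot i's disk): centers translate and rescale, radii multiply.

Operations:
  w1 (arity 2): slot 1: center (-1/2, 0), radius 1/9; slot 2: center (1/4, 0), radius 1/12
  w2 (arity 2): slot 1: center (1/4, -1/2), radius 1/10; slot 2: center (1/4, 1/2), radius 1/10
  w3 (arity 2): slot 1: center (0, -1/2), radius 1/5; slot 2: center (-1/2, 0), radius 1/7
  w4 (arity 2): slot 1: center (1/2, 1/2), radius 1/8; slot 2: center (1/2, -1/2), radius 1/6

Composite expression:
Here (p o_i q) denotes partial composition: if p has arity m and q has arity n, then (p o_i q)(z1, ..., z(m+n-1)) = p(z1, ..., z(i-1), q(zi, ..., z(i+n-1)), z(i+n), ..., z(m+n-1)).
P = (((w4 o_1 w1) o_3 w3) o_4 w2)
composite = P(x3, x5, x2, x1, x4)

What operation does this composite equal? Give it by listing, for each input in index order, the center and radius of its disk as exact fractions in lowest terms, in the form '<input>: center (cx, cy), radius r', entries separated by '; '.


x1: center (71/168, -43/84), radius 1/420; x2: center (1/2, -7/12), radius 1/30; x3: center (7/16, 1/2), radius 1/72; x4: center (71/168, -41/84), radius 1/420; x5: center (17/32, 1/2), radius 1/96

Follow each x-input down from w4: c' goes to c + r*c', radius to r*r'.
tracing x3 down its 2-map path: center (7/16, 1/2), radius 1/72
tracing x5 down its 2-map path: center (17/32, 1/2), radius 1/96
tracing x2 down its 2-map path: center (1/2, -7/12), radius 1/30
tracing x1 down its 3-map path: center (71/168, -43/84), radius 1/420
tracing x4 down its 3-map path: center (71/168, -41/84), radius 1/420


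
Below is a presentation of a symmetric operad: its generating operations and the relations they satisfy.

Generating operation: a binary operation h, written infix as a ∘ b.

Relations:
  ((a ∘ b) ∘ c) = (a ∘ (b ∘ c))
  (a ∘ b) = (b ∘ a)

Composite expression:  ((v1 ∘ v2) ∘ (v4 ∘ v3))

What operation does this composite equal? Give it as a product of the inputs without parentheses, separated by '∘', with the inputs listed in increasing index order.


v1 ∘ v2 ∘ v3 ∘ v4

Shape and order are irrelevant to h; the v-input set decides.
(v1 ∘ v2) flattens to v1 ∘ v2
(v4 ∘ v3) flattens to v4 ∘ v3
((v1 ∘ v2) ∘ (v4 ∘ v3)) flattens to v1 ∘ v2 ∘ v4 ∘ v3
the factors in increasing index order: v1 ∘ v2 ∘ v3 ∘ v4


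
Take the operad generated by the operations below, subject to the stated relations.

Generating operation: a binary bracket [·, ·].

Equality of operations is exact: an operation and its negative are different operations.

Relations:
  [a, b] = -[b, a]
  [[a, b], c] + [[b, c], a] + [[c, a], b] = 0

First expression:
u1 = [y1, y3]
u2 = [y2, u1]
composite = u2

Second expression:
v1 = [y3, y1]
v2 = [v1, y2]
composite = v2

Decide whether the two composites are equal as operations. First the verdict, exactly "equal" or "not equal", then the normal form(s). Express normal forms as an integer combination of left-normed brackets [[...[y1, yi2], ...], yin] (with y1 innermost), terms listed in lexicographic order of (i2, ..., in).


equal — both sides give -[[y1, y3], y2]

In normal form, the first expression is -[[y1, y3], y2]
In normal form, the second expression is -[[y1, y3], y2]
The normal forms match — equal.


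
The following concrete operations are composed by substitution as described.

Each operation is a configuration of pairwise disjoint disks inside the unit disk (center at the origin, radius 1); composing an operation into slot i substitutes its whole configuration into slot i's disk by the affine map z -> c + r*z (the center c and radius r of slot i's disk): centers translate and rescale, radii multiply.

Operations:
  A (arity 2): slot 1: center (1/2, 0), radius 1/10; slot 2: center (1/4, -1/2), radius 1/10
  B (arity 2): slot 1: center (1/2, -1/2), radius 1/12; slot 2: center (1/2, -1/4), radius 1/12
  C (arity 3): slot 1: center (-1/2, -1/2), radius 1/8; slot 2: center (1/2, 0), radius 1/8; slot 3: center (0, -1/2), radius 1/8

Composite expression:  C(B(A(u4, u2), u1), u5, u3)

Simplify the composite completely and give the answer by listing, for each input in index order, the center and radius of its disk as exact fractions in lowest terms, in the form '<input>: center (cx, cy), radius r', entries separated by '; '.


Nesting under C composes maps z -> c + r*z down each u-path.
tracing u4 down its 3-map path: center (-83/192, -9/16), radius 1/960
tracing u2 down its 3-map path: center (-167/384, -109/192), radius 1/960
tracing u1 down its 2-map path: center (-7/16, -17/32), radius 1/96
tracing u5 down its 1-map path: center (1/2, 0), radius 1/8
tracing u3 down its 1-map path: center (0, -1/2), radius 1/8

u1: center (-7/16, -17/32), radius 1/96; u2: center (-167/384, -109/192), radius 1/960; u3: center (0, -1/2), radius 1/8; u4: center (-83/192, -9/16), radius 1/960; u5: center (1/2, 0), radius 1/8


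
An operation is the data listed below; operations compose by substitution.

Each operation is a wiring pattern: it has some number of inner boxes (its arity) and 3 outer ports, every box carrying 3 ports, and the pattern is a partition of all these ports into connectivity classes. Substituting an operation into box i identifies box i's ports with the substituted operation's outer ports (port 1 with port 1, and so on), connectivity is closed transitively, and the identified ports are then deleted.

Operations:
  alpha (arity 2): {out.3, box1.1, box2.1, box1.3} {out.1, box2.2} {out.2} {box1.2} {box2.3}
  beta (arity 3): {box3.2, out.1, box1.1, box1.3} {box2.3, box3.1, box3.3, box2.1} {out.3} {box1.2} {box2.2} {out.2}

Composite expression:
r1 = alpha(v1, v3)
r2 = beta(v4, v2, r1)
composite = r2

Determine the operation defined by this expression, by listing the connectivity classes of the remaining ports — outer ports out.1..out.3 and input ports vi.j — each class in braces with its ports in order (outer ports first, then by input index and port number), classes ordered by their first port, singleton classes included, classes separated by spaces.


{out.1, v4.1, v4.3} {out.2} {out.3} {v1.1, v1.3, v2.1, v2.3, v3.1, v3.2} {v1.2} {v2.2} {v3.3} {v4.2}

After gluing at beta, chains via deleted ports link the v-ports.
after alpha, the pattern on (v1, v3) reads {out.1, v3.2} {out.2} {out.3, v1.1, v1.3, v3.1} {v1.2} {v3.3} (out.j = its outer ports)
after beta, the pattern on (v4, v2, v1, v3) reads {out.1, v4.1, v4.3} {out.2} {out.3} {v1.1, v1.3, v2.1, v2.3, v3.1, v3.2} {v1.2} {v2.2} {v3.3} {v4.2} (out.j = its outer ports)


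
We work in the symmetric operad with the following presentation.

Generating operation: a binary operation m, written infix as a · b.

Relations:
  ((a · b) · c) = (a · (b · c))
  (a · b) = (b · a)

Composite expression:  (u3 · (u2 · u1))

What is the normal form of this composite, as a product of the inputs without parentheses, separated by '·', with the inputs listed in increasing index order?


u1 · u2 · u3

With m associative and commutative, the u-input set is all that matters.
(u2 · u1) unparenthesizes to u2 · u1
(u3 · (u2 · u1)) unparenthesizes to u3 · u2 · u1
putting the inputs in ascending order: u1 · u2 · u3


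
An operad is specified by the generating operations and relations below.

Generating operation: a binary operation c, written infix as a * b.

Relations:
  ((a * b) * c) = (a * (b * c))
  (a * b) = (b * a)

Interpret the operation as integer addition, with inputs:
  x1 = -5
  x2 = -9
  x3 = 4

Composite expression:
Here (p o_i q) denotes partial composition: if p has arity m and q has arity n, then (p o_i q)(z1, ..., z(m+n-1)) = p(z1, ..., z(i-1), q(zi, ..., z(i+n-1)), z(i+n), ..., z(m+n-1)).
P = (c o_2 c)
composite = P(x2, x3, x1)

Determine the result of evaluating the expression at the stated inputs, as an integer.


-10

(x3 * x1) = -1
(x2 * (x3 * x1)) = -10


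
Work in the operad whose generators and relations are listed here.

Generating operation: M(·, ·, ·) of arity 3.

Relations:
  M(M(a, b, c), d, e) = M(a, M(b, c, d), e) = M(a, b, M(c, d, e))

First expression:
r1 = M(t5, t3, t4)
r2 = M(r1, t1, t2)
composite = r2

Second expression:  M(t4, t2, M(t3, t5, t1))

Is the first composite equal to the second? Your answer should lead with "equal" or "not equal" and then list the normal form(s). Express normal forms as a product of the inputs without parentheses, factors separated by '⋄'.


not equal: they reduce to t5 ⋄ t3 ⋄ t4 ⋄ t1 ⋄ t2 and t4 ⋄ t2 ⋄ t3 ⋄ t5 ⋄ t1

The first expression reduces to t5 ⋄ t3 ⋄ t4 ⋄ t1 ⋄ t2
The second expression reduces to t4 ⋄ t2 ⋄ t3 ⋄ t5 ⋄ t1
Distinct normal forms: not equal.


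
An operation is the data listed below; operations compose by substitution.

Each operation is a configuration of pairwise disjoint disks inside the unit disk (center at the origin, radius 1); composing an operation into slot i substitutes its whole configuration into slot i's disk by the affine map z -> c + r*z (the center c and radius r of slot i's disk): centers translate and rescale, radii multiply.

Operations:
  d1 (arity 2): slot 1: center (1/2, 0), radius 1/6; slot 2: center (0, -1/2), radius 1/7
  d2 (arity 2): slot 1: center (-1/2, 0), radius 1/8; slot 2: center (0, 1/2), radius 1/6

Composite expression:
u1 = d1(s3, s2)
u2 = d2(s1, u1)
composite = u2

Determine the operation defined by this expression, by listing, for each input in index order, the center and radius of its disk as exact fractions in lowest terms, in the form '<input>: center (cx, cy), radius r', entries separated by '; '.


s1: center (-1/2, 0), radius 1/8; s2: center (0, 5/12), radius 1/42; s3: center (1/12, 1/2), radius 1/36

Follow each s-input down from d2: c' goes to c + r*c', radius to r*r'.
s1: after 1 affine step, its disk has center (-1/2, 0), radius 1/8
s3: after 2 affine steps, its disk has center (1/12, 1/2), radius 1/36
s2: after 2 affine steps, its disk has center (0, 5/12), radius 1/42


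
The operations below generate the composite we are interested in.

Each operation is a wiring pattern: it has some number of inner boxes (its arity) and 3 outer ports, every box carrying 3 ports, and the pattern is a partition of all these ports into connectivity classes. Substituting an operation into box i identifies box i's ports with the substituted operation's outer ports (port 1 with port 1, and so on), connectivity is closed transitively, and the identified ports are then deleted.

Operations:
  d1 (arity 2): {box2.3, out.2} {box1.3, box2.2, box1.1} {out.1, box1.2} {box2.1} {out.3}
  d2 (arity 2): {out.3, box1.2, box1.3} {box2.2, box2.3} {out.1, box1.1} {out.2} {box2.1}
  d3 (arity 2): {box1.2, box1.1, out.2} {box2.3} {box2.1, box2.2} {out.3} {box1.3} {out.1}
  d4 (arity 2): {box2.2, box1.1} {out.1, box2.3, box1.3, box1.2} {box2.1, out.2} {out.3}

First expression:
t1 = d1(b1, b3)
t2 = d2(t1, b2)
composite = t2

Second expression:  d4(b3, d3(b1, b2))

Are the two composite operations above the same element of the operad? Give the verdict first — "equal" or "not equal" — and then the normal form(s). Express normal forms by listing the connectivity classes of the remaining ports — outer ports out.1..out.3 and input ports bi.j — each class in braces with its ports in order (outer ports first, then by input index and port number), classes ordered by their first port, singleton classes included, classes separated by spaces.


not equal; the first gives {out.1, b1.2} {out.2} {out.3, b3.3} {b1.1, b1.3, b3.2} {b2.1} {b2.2, b2.3} {b3.1} and the second {out.1, b3.2, b3.3} {out.2} {out.3} {b1.1, b1.2, b3.1} {b1.3} {b2.1, b2.2} {b2.3}

In normal form, the first expression is {out.1, b1.2} {out.2} {out.3, b3.3} {b1.1, b1.3, b3.2} {b2.1} {b2.2, b2.3} {b3.1}
In normal form, the second expression is {out.1, b3.2, b3.3} {out.2} {out.3} {b1.1, b1.2, b3.1} {b1.3} {b2.1, b2.2} {b2.3}
The normal forms differ: not equal.


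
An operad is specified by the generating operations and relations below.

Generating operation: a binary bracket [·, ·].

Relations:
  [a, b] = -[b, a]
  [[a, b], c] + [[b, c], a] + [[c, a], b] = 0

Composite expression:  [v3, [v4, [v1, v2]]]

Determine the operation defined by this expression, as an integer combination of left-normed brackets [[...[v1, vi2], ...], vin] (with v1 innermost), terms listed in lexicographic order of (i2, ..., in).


[[[v1, v2], v4], v3]

Antisymmetry and Jacobi reduce to v1-anchored left-normed brackets.
Composite bracket: [v3, [v4, [v1, v2]]]
Full expansion: 8 signed words from ab - ba (2^3 = 8).
Keep just the words that open with v1:
  v1v2v4v3 appears with sign +1, giving the term +[[[v1, v2], v4], v3]


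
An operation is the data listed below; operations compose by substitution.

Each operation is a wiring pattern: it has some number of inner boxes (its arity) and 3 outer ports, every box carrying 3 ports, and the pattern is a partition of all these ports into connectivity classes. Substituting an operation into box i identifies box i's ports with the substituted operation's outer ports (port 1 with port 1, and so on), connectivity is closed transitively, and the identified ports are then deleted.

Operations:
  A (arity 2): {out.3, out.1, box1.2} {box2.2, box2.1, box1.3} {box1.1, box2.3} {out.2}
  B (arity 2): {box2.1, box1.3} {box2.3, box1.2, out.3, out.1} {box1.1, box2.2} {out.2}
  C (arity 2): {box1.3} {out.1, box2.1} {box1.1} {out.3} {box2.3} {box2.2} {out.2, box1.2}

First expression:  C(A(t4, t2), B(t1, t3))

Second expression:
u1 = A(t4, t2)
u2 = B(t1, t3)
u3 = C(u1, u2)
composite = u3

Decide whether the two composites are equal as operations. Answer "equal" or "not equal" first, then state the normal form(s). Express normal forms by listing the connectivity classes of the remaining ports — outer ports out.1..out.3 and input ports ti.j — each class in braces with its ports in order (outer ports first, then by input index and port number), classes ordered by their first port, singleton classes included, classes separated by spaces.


equal; the common form is {out.1, t1.2, t3.3} {out.2} {out.3} {t1.1, t3.2} {t1.3, t3.1} {t2.1, t2.2, t4.3} {t2.3, t4.1} {t4.2}

The first expression, normalized: {out.1, t1.2, t3.3} {out.2} {out.3} {t1.1, t3.2} {t1.3, t3.1} {t2.1, t2.2, t4.3} {t2.3, t4.1} {t4.2}
The second expression, normalized: {out.1, t1.2, t3.3} {out.2} {out.3} {t1.1, t3.2} {t1.3, t3.1} {t2.1, t2.2, t4.3} {t2.3, t4.1} {t4.2}
Identical normal forms: equal.
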